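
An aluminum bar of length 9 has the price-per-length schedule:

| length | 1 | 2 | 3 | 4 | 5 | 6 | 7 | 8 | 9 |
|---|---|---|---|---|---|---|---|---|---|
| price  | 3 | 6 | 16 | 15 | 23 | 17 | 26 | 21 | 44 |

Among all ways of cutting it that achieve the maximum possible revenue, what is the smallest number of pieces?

Build r[k] bottom-up: r[k] = max over allowed piece i of (p[i] + r[k−i]).
r[1] = 3
r[2] = 6  (first piece 1, then r[1]=3)
r[3] = 16
r[4] = 19  (first piece 1, then r[3]=16)
r[5] = 23
r[6] = 32  (first piece 3, then r[3]=16)
r[7] = 35  (first piece 1, then r[6]=32)
r[8] = 39  (first piece 3, then r[5]=23)
r[9] = 48  (first piece 3, then r[6]=32)
Maximum revenue is $48.
Now minimize piece count subject to staying optimal: for each k, pieces[k] = 1 + min over i with p[i]+r[k−i]=r[k] of pieces[k−i].
pieces[6] = 2
pieces[7] = 3
pieces[8] = 2
pieces[9] = 3

3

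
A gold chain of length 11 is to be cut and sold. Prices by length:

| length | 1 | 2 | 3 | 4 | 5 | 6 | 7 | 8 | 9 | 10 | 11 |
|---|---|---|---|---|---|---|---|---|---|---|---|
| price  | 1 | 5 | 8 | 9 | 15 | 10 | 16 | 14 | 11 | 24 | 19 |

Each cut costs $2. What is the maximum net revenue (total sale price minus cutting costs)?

27

Build net[k] bottom-up: net[k] = max over allowed piece i of (p[i] + net[k−i]) − 2 per cut.
net[1] = 1
net[2] = 5
net[3] = 8
net[4] = 9
net[5] = 15
net[6] = 14  (first piece 1, then net[5]=15)
net[7] = 18  (first piece 2, then net[5]=15)
net[8] = 21  (first piece 3, then net[5]=15)
net[9] = 22  (first piece 4, then net[5]=15)
net[10] = 28  (first piece 5, then net[5]=15)
net[11] = 27  (first piece 1, then net[10]=28)
One optimal plan: pieces 5 + 5 + 1 (2 cuts) → $31 − $4 = $27.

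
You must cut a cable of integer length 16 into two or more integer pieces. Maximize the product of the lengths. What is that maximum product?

Define f[k] = max over 1≤i<k of i · max(k−i, f[k−i]); the inner max lets the remainder stay uncut if that's better.
f[2] = 1·max(1,0) = 1·1 = 1
f[3] = max(1·2, 2·1) = 2
f[4] = max(1·3, 2·2, 3·1) = 4
f[5] = max(1·4, 2·3, 3·2, 4·1) = 6
f[6] = max(1·6, 2·4, 3·3, 4·2, 5·1) = 9
f[7] = max(1·9, 2·6, 3·4, 4·3, 5·2, 6·1) = 12
f[8] = max(1·12, 2·9, 3·6, …, 6·2, 7·1) = 18
f[9] = max(1·18, 2·12, 3·9, …, 7·2, 8·1) = 27
f[10] = max(1·27, 2·18, 3·12, …, 8·2, 9·1) = 36
f[11] = max(1·36, 2·27, 3·18, …, 9·2, 10·1) = 54
f[12] = max(1·54, 2·36, 3·27, …, 10·2, 11·1) = 81
f[13] = max(1·81, 2·54, 3·36, …, 11·2, 12·1) = 108
f[14] = max(1·108, 2·81, 3·54, …, 12·2, 13·1) = 162
f[15] = max(1·162, 2·108, 3·81, …, 13·2, 14·1) = 243
f[16] = max(1·243, 2·162, 3·108, …, 14·2, 15·1) = 324
One optimal split: 3 + 3 + 3 + 3 + 2 + 2; product 3·3·3·3·2·2 = 324.

324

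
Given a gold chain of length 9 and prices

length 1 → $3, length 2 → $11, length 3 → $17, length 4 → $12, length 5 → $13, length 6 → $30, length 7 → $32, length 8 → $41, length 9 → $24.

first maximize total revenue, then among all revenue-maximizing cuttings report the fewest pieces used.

3

Consider every possible first cut. r[k] is the best of p[i]+r[k−i] over all sellable i≤k.
r[1] = 3
r[2] = 11
r[3] = 17
r[4] = 22  (first piece 2, then r[2]=11)
r[5] = 28  (first piece 2, then r[3]=17)
r[6] = 34  (first piece 3, then r[3]=17)
r[7] = 39  (first piece 2, then r[5]=28)
r[8] = 45  (first piece 2, then r[6]=34)
r[9] = 51  (first piece 3, then r[6]=34)
Maximum revenue is $51.
Now minimize piece count subject to staying optimal: for each k, pieces[k] = 1 + min over i with p[i]+r[k−i]=r[k] of pieces[k−i].
pieces[6] = 2
pieces[7] = 3
pieces[8] = 3
pieces[9] = 3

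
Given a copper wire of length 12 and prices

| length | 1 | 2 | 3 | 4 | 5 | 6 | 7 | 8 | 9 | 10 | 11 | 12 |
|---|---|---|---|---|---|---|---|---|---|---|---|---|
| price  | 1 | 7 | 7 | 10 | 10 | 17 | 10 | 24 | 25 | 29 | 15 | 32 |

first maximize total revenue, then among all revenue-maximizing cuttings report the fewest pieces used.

6

Let r[k] be the best obtainable value from length k. For each k, try every first piece i and keep the best of price[i] + r[k−i].
r[1] = 1
r[2] = max(1+1, 7+0) = 7
r[3] = max(1+7, 7+1, 7+0) = 8
r[4] = max(1+8, 7+7, 7+1, 10+0) = 14
r[5] = max(1+14, 7+8, 7+7, 10+1, 10+0) = 15
r[6] = max(1+15, 7+14, 7+8, 10+7, 10+1, 17+0) = 21
r[7] = max(1+21, 7+15, 7+14, …, 17+1, 10+0) = 22
r[8] = max(1+22, 7+21, 7+15, …, 10+1, 24+0) = 28
r[9] = max(1+28, 7+22, 7+21, …, 24+1, 25+0) = 29
r[10] = max(1+29, 7+28, 7+22, …, 25+1, 29+0) = 35
r[11] = max(1+35, 7+29, 7+28, …, 29+1, 15+0) = 36
r[12] = max(1+36, 7+35, 7+29, …, 15+1, 32+0) = 42
Maximum revenue is €42.
Now minimize piece count subject to staying optimal: for each k, pieces[k] = 1 + min over i with p[i]+r[k−i]=r[k] of pieces[k−i].
pieces[9] = 5
pieces[10] = 5
pieces[11] = 6
pieces[12] = 6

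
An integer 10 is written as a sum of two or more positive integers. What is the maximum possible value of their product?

Let P[k] be the best product for length k (with at least one cut). For each first piece i, the rest contributes max(k−i, P[k−i]).
P[2] = 1×max(1,0) = 1×1 = 1
P[3] = max(1×2, 2×1) = 2
P[4] = max(1×3, 2×2, 3×1) = 4
P[5] = max(1×4, 2×3, 3×2, 4×1) = 6
P[6] = max(1×6, 2×4, 3×3, 4×2, 5×1) = 9
P[7] = max(1×9, 2×6, 3×4, 4×3, 5×2, 6×1) = 12
P[8] = max(1×12, 2×9, 3×6, …, 6×2, 7×1) = 18
P[9] = max(1×18, 2×12, 3×9, …, 7×2, 8×1) = 27
P[10] = max(1×27, 2×18, 3×12, …, 8×2, 9×1) = 36
One optimal split: 3 + 3 + 2 + 2; product 3×3×2×2 = 36.

36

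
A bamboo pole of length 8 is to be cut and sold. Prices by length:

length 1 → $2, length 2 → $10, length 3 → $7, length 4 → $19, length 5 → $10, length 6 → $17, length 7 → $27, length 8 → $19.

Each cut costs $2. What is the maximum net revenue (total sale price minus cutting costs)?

Consider every possible first cut. r[k] is the best of p[i]+r[k−i] over all sellable i≤k, charging 2 whenever i<k.
r[1] = 2
r[2] = 10
r[3] = 10  (first piece 1, then r[2]=10)
r[4] = 19
r[5] = 19  (first piece 1, then r[4]=19)
r[6] = 27  (first piece 2, then r[4]=19)
r[7] = 27  (first piece 1, then r[6]=27)
r[8] = 36  (first piece 4, then r[4]=19)
One optimal plan: pieces 4 + 4 (1 cut) → $38 − $2 = $36.

36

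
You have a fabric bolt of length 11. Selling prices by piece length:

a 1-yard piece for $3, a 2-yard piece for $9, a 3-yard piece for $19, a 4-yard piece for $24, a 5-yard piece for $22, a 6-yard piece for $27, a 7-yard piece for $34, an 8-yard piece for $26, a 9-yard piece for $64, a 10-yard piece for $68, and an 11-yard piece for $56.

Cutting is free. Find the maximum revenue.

Build r[k] bottom-up: r[k] = max over allowed piece i of (p[i] + r[k−i]).
r[1] = 3
r[2] = max(3+3, 9+0) = 9
r[3] = max(3+9, 9+3, 19+0) = 19
r[4] = max(3+19, 9+9, 19+3, 24+0) = 24
r[5] = max(3+24, 9+19, 19+9, 24+3, 22+0) = 28
r[6] = max(3+28, 9+24, 19+19, 24+9, 22+3, 27+0) = 38
r[7] = max(3+38, 9+28, 19+24, …, 27+3, 34+0) = 43
r[8] = max(3+43, 9+38, 19+28, …, 34+3, 26+0) = 48
r[9] = max(3+48, 9+43, 19+38, …, 26+3, 64+0) = 64
r[10] = max(3+64, 9+48, 19+43, …, 64+3, 68+0) = 68
r[11] = max(3+68, 9+64, 19+48, …, 68+3, 56+0) = 73
One optimal cutting: 9 + 2 → $64 + $9 = $73.

73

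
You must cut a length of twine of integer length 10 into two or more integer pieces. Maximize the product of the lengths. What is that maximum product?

36

Define prod[k] = max over 1≤i<k of i · max(k−i, prod[k−i]); the inner max lets the remainder stay uncut if that's better.
prod[2] = 1×max(1,0) = 1×1 = 1
prod[3] = 1×max(2,1) = 1×2 = 2
prod[4] = 2×max(2,1) = 2×2 = 4
prod[5] = 2×max(3,2) = 2×3 = 6
prod[6] = 3×max(3,2) = 3×3 = 9
prod[7] = 2×max(5,6) = 2×6 = 12
prod[8] = 2×max(6,9) = 2×9 = 18
prod[9] = 3×max(6,9) = 3×9 = 27
prod[10] = 2×max(8,18) = 2×18 = 36
One optimal split: 3 + 3 + 2 + 2; product 3×3×2×2 = 36.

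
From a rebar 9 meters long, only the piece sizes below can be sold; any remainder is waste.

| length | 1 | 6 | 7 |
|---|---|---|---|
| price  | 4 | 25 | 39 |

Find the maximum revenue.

Let f[k] be the best obtainable value from length k. For each k, try every first piece i and keep the best of price[i] + f[k−i].
f[1] = 4
f[2] = 8  (first piece 1, then f[1]=4)
f[3] = 12  (first piece 1, then f[2]=8)
f[4] = 16  (first piece 1, then f[3]=12)
f[5] = 20  (first piece 1, then f[4]=16)
f[6] = 25
f[7] = 39
f[8] = 43  (first piece 1, then f[7]=39)
f[9] = 47  (first piece 1, then f[8]=43)
One optimal cutting: 7 + 1 + 1 → ₹47.

47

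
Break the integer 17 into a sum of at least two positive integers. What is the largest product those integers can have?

Define f[k] = max over 1≤i<k of i · max(k−i, f[k−i]); the inner max lets the remainder stay uncut if that's better.
f[2] = 1*max(1,0) = 1*1 = 1
f[3] = 1*max(2,1) = 1*2 = 2
f[4] = 2*max(2,1) = 2*2 = 4
f[5] = 2*max(3,2) = 2*3 = 6
f[6] = 3*max(3,2) = 3*3 = 9
f[7] = 2*max(5,6) = 2*6 = 12
f[8] = 2*max(6,9) = 2*9 = 18
f[9] = 3*max(6,9) = 3*9 = 27
f[10] = 2*max(8,18) = 2*18 = 36
f[11] = 2*max(9,27) = 2*27 = 54
f[12] = 3*max(9,27) = 3*27 = 81
f[13] = 2*max(11,54) = 2*54 = 108
f[14] = 2*max(12,81) = 2*81 = 162
f[15] = 3*max(12,81) = 3*81 = 243
f[16] = 2*max(14,162) = 2*162 = 324
f[17] = 2*max(15,243) = 2*243 = 486
One optimal split: 3 + 3 + 3 + 3 + 3 + 2; product 3*3*3*3*3*2 = 486.

486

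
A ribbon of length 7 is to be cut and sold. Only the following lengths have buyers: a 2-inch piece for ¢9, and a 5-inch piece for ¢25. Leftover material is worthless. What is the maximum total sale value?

34

Consider every possible first cut. f[k] is the best of p[i]+f[k−i] over all sellable i≤k.
f[1] = 0
f[2] = 9
f[3] = 9
f[4] = 18  (first piece 2, then f[2]=9)
f[5] = 25
f[6] = 27  (first piece 2, then f[4]=18)
f[7] = 34  (first piece 2, then f[5]=25)
One optimal cutting: 5 + 2 → ¢34.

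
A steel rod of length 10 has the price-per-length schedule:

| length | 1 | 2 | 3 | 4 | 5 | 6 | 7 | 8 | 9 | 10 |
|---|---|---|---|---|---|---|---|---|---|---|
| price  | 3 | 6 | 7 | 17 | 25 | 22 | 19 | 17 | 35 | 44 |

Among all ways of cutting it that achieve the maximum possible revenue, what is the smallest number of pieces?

Let r[k] be the best obtainable value from length k. For each k, try every first piece i and keep the best of price[i] + r[k−i].
r[1] = 3
r[2] = max(3+3, 6+0) = 6
r[3] = max(3+6, 6+3, 7+0) = 9
r[4] = max(3+9, 6+6, 7+3, 17+0) = 17
r[5] = max(3+17, 6+9, 7+6, 17+3, 25+0) = 25
r[6] = max(3+25, 6+17, 7+9, 17+6, 25+3, 22+0) = 28
r[7] = max(3+28, 6+25, 7+17, …, 22+3, 19+0) = 31
r[8] = max(3+31, 6+28, 7+25, …, 19+3, 17+0) = 34
r[9] = max(3+34, 6+31, 7+28, …, 17+3, 35+0) = 42
r[10] = max(3+42, 6+34, 7+31, …, 35+3, 44+0) = 50
Maximum revenue is $50.
Now minimize piece count subject to staying optimal: for each k, pieces[k] = 1 + min over i with p[i]+r[k−i]=r[k] of pieces[k−i].
pieces[7] = 2
pieces[8] = 2
pieces[9] = 2
pieces[10] = 2

2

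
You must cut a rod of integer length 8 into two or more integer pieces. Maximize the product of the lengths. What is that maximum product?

Define f[k] = max over 1≤i<k of i · max(k−i, f[k−i]); the inner max lets the remainder stay uncut if that's better.
f[2] = 1·max(1,0) = 1·1 = 1
f[3] = max(1·2, 2·1) = 2
f[4] = max(1·3, 2·2, 3·1) = 4
f[5] = max(1·4, 2·3, 3·2, 4·1) = 6
f[6] = max(1·6, 2·4, 3·3, 4·2, 5·1) = 9
f[7] = max(1·9, 2·6, 3·4, 4·3, 5·2, 6·1) = 12
f[8] = max(1·12, 2·9, 3·6, …, 6·2, 7·1) = 18
One optimal split: 3 + 3 + 2; product 3·3·2 = 18.

18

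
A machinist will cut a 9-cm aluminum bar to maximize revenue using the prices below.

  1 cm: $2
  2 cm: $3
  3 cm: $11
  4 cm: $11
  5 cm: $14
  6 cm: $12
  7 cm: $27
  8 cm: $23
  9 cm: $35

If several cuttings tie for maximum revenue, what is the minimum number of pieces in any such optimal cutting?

Let r[k] be the best obtainable value from length k. For each k, try every first piece i and keep the best of price[i] + r[k−i].
r[1] = 2
r[2] = 4  (first piece 1, then r[1]=2)
r[3] = 11
r[4] = 13  (first piece 1, then r[3]=11)
r[5] = 15  (first piece 1, then r[4]=13)
r[6] = 22  (first piece 3, then r[3]=11)
r[7] = 27
r[8] = 29  (first piece 1, then r[7]=27)
r[9] = 35
Maximum revenue is $35.
Now minimize piece count subject to staying optimal: for each k, pieces[k] = 1 + min over i with p[i]+r[k−i]=r[k] of pieces[k−i].
pieces[6] = 2
pieces[7] = 1
pieces[8] = 2
pieces[9] = 1

1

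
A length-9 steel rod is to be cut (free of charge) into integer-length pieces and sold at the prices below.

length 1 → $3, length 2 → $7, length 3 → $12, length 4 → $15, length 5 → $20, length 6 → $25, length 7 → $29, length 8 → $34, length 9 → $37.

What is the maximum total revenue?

Let R[k] be the best obtainable value from length k. For each k, try every first piece i and keep the best of price[i] + R[k−i].
R[1] = 3
R[2] = 7
R[3] = 12
R[4] = 15  (first piece 1, then R[3]=12)
R[5] = 20
R[6] = 25
R[7] = 29
R[8] = 34
R[9] = 37  (first piece 1, then R[8]=34)
One optimal cutting: 8 + 1 → $34 + $3 = $37.

37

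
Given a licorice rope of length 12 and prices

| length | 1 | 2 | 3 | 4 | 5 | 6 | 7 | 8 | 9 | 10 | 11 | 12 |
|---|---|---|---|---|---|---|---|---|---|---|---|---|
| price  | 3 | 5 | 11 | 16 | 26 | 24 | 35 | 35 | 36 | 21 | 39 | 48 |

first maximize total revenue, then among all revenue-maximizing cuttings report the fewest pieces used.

Let r[k] be the best obtainable value from length k. For each k, try every first piece i and keep the best of price[i] + r[k−i].
r[1] = 3
r[2] = 6  (first piece 1, then r[1]=3)
r[3] = 11
r[4] = 16
r[5] = 26
r[6] = 29  (first piece 1, then r[5]=26)
r[7] = 35
r[8] = 38  (first piece 1, then r[7]=35)
r[9] = 42  (first piece 4, then r[5]=26)
r[10] = 52  (first piece 5, then r[5]=26)
r[11] = 55  (first piece 1, then r[10]=52)
r[12] = 61  (first piece 5, then r[7]=35)
Maximum revenue is ¢61.
Now minimize piece count subject to staying optimal: for each k, pieces[k] = 1 + min over i with p[i]+r[k−i]=r[k] of pieces[k−i].
pieces[9] = 2
pieces[10] = 2
pieces[11] = 3
pieces[12] = 2

2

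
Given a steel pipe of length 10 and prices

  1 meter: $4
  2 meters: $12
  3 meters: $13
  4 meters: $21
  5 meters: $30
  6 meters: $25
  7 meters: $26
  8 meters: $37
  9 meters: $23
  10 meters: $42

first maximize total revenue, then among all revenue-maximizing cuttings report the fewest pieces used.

2

Let r[k] be the best obtainable value from length k. For each k, try every first piece i and keep the best of price[i] + r[k−i].
r[1] = 4
r[2] = 12
r[3] = 16  (first piece 1, then r[2]=12)
r[4] = 24  (first piece 2, then r[2]=12)
r[5] = 30
r[6] = 36  (first piece 2, then r[4]=24)
r[7] = 42  (first piece 2, then r[5]=30)
r[8] = 48  (first piece 2, then r[6]=36)
r[9] = 54  (first piece 2, then r[7]=42)
r[10] = 60  (first piece 2, then r[8]=48)
Maximum revenue is $60.
Now minimize piece count subject to staying optimal: for each k, pieces[k] = 1 + min over i with p[i]+r[k−i]=r[k] of pieces[k−i].
pieces[7] = 2
pieces[8] = 4
pieces[9] = 3
pieces[10] = 2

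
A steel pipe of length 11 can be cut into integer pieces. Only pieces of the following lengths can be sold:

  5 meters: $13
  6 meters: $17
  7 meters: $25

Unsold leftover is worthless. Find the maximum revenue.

Build r[k] bottom-up: r[k] = max over allowed piece i of (p[i] + r[k−i]).
r[1] = 0
r[2] = 0
r[3] = 0
r[4] = 0
r[5] = 13
r[6] = 17
r[7] = 25
r[8] = 25
r[9] = 25
r[10] = 26  (first piece 5, then r[5]=13)
r[11] = 30  (first piece 5, then r[6]=17)
One optimal cutting: 6 + 5 → $30.

30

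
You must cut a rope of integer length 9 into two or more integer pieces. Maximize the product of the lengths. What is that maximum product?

Define P[k] = max over 1≤i<k of i · max(k−i, P[k−i]); the inner max lets the remainder stay uncut if that's better.
P[2] = 1·max(1,0) = 1·1 = 1
P[3] = max(1·2, 2·1) = 2
P[4] = max(1·3, 2·2, 3·1) = 4
P[5] = max(1·4, 2·3, 3·2, 4·1) = 6
P[6] = max(1·6, 2·4, 3·3, 4·2, 5·1) = 9
P[7] = max(1·9, 2·6, 3·4, 4·3, 5·2, 6·1) = 12
P[8] = max(1·12, 2·9, 3·6, …, 6·2, 7·1) = 18
P[9] = max(1·18, 2·12, 3·9, …, 7·2, 8·1) = 27
One optimal split: 3 + 3 + 3; product 3·3·3 = 27.

27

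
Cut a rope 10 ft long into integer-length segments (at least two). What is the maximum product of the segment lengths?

Define g[k] = max over 1≤i<k of i · max(k−i, g[k−i]); the inner max lets the remainder stay uncut if that's better.
g[2] = 1×max(1,0) = 1×1 = 1
g[3] = 1×max(2,1) = 1×2 = 2
g[4] = 2×max(2,1) = 2×2 = 4
g[5] = 2×max(3,2) = 2×3 = 6
g[6] = 3×max(3,2) = 3×3 = 9
g[7] = 2×max(5,6) = 2×6 = 12
g[8] = 2×max(6,9) = 2×9 = 18
g[9] = 3×max(6,9) = 3×9 = 27
g[10] = 2×max(8,18) = 2×18 = 36
One optimal split: 3 + 3 + 2 + 2; product 3×3×2×2 = 36.

36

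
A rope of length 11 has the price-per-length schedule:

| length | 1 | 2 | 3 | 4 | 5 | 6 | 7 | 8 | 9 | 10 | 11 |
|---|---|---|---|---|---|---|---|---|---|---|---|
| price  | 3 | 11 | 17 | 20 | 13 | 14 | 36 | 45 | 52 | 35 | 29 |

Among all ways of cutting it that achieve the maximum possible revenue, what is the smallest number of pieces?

2

Let r[k] be the best obtainable value from length k. For each k, try every first piece i and keep the best of price[i] + r[k−i].
r[1] = 3
r[2] = max(3+3, 11+0) = 11
r[3] = max(3+11, 11+3, 17+0) = 17
r[4] = max(3+17, 11+11, 17+3, 20+0) = 22
r[5] = max(3+22, 11+17, 17+11, 20+3, 13+0) = 28
r[6] = max(3+28, 11+22, 17+17, 20+11, 13+3, 14+0) = 34
r[7] = max(3+34, 11+28, 17+22, …, 14+3, 36+0) = 39
r[8] = max(3+39, 11+34, 17+28, …, 36+3, 45+0) = 45
r[9] = max(3+45, 11+39, 17+34, …, 45+3, 52+0) = 52
r[10] = max(3+52, 11+45, 17+39, …, 52+3, 35+0) = 56
r[11] = max(3+56, 11+52, 17+45, …, 35+3, 29+0) = 63
Maximum revenue is 63.
Now minimize piece count subject to staying optimal: for each k, pieces[k] = 1 + min over i with p[i]+r[k−i]=r[k] of pieces[k−i].
pieces[8] = 1
pieces[9] = 1
pieces[10] = 2
pieces[11] = 2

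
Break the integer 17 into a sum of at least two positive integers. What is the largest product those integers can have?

486

Define prod[k] = max over 1≤i<k of i · max(k−i, prod[k−i]); the inner max lets the remainder stay uncut if that's better.
Small cases: prod[2]=1, prod[3]=2, prod[4]=4, prod[5]=6, prod[6]=9, prod[7]=12, prod[8]=18, prod[9]=27, prod[10]=36.
prod[11] = 2*max(9,27) = 2*27 = 54
prod[12] = 3*max(9,27) = 3*27 = 81
prod[13] = 2*max(11,54) = 2*54 = 108
prod[14] = 2*max(12,81) = 2*81 = 162
prod[15] = 3*max(12,81) = 3*81 = 243
prod[16] = 2*max(14,162) = 2*162 = 324
prod[17] = 2*max(15,243) = 2*243 = 486
One optimal split: 3 + 3 + 3 + 3 + 3 + 2; product 3*3*3*3*3*2 = 486.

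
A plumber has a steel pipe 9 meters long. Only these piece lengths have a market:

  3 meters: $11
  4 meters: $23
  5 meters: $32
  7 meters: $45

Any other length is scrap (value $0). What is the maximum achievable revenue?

55

Build r[k] bottom-up: r[k] = max over allowed piece i of (p[i] + r[k−i]).
r[1] = 0
r[2] = 0
r[3] = 11
r[4] = max(11+0, 23+0) = 23
r[5] = max(11+0, 23+0, 32+0) = 32
r[6] = max(11+11, 23+0, 32+0) = 32
r[7] = max(11+23, 23+11, 32+0, 45+0) = 45
r[8] = max(11+32, 23+23, 32+11, 45+0) = 46
r[9] = max(11+32, 23+32, 32+23, 45+0) = 55
One optimal cutting: 5 + 4 → $55.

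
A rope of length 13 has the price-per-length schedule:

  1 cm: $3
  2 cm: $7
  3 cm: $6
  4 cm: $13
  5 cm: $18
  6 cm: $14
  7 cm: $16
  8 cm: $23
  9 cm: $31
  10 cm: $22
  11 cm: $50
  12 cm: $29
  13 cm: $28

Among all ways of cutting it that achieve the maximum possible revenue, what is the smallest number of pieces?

2

Consider every possible first cut. r[k] is the best of p[i]+r[k−i] over all sellable i≤k.
r[1] = 3
r[2] = max(3+3, 7+0) = 7
r[3] = max(3+7, 7+3, 6+0) = 10
r[4] = max(3+10, 7+7, 6+3, 13+0) = 14
r[5] = max(3+14, 7+10, 6+7, 13+3, 18+0) = 18
r[6] = max(3+18, 7+14, 6+10, 13+7, 18+3, 14+0) = 21
r[7] = max(3+21, 7+18, 6+14, …, 14+3, 16+0) = 25
r[8] = max(3+25, 7+21, 6+18, …, 16+3, 23+0) = 28
r[9] = max(3+28, 7+25, 6+21, …, 23+3, 31+0) = 32
r[10] = max(3+32, 7+28, 6+25, …, 31+3, 22+0) = 36
r[11] = max(3+36, 7+32, 6+28, …, 22+3, 50+0) = 50
r[12] = max(3+50, 7+36, 6+32, …, 50+3, 29+0) = 53
r[13] = max(3+53, 7+50, 6+36, …, 29+3, 28+0) = 57
Maximum revenue is $57.
Now minimize piece count subject to staying optimal: for each k, pieces[k] = 1 + min over i with p[i]+r[k−i]=r[k] of pieces[k−i].
pieces[10] = 2
pieces[11] = 1
pieces[12] = 2
pieces[13] = 2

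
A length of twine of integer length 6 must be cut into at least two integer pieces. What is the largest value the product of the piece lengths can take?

9

Define prod[k] = max over 1≤i<k of i · max(k−i, prod[k−i]); the inner max lets the remainder stay uncut if that's better.
prod[2] = 1·max(1,0) = 1·1 = 1
prod[3] = 1·max(2,1) = 1·2 = 2
prod[4] = 2·max(2,1) = 2·2 = 4
prod[5] = 2·max(3,2) = 2·3 = 6
prod[6] = 3·max(3,2) = 3·3 = 9
One optimal split: 3 + 3; product 3·3 = 9.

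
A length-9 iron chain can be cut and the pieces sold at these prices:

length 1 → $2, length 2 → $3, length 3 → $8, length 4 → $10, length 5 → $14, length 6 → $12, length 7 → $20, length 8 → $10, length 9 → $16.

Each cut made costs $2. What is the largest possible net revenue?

22

Build r[k] bottom-up: r[k] = max over allowed piece i of (p[i] + r[k−i]) − 2 per cut.
r[1] = 2
r[2] = max(2+2-2, 3+0) = 3
r[3] = max(2+3-2, 3+2-2, 8+0) = 8
r[4] = max(2+8-2, 3+3-2, 8+2-2, 10+0) = 10
r[5] = max(2+10-2, 3+8-2, 8+3-2, 10+2-2, 14+0) = 14
r[6] = max(2+14-2, 3+10-2, 8+8-2, 10+3-2, 14+2-2, 12+0) = 14
r[7] = max(2+14-2, 3+14-2, 8+10-2, …, 12+2-2, 20+0) = 20
r[8] = max(2+20-2, 3+14-2, 8+14-2, …, 20+2-2, 10+0) = 20
r[9] = max(2+20-2, 3+20-2, 8+14-2, …, 10+2-2, 16+0) = 22
One optimal plan: pieces 5 + 4 (1 cut) → $24 − $2 = $22.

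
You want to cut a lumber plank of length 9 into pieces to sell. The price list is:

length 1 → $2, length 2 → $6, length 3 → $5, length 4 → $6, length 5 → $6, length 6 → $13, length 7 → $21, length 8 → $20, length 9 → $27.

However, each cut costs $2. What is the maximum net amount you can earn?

27

Let r[k] be the best obtainable value from length k. For each k, try every first piece i and keep the best of price[i] + r[k−i] minus the 2 cut fee when i<k.
r[1] = 2
r[2] = max(2+2-2, 6+0) = 6
r[3] = max(2+6-2, 6+2-2, 5+0) = 6
r[4] = max(2+6-2, 6+6-2, 5+2-2, 6+0) = 10
r[5] = max(2+10-2, 6+6-2, 5+6-2, 6+2-2, 6+0) = 10
r[6] = max(2+10-2, 6+10-2, 5+6-2, 6+6-2, 6+2-2, 13+0) = 14
r[7] = max(2+14-2, 6+10-2, 5+10-2, …, 13+2-2, 21+0) = 21
r[8] = max(2+21-2, 6+14-2, 5+10-2, …, 21+2-2, 20+0) = 21
r[9] = max(2+21-2, 6+21-2, 5+14-2, …, 20+2-2, 27+0) = 27
Best is to make no cuts and sell whole for $27.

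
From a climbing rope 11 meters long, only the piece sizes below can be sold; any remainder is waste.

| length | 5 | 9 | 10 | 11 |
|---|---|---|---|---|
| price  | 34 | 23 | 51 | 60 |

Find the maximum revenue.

68

Build r[k] bottom-up: r[k] = max over allowed piece i of (p[i] + r[k−i]).
r[1] = 0
r[2] = 0
r[3] = 0
r[4] = 0
r[5] = 34
r[6] = 34
r[7] = 34
r[8] = 34
r[9] = max(34+0, 23+0) = 34
r[10] = max(34+34, 23+0, 51+0) = 68
r[11] = max(34+34, 23+0, 51+0, 60+0) = 68
One optimal cutting: pieces 5 + 5 with 1 meter of scrap → €68.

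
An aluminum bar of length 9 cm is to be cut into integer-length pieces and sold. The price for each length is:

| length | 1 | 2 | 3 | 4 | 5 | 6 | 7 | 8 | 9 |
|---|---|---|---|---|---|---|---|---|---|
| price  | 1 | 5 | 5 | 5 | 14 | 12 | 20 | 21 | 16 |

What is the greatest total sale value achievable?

Let best[k] be the best obtainable value from length k. For each k, try every first piece i and keep the best of price[i] + best[k−i].
best[1] = 1
best[2] = 5
best[3] = 6  (first piece 1, then best[2]=5)
best[4] = 10  (first piece 2, then best[2]=5)
best[5] = 14
best[6] = 15  (first piece 1, then best[5]=14)
best[7] = 20
best[8] = 21  (first piece 1, then best[7]=20)
best[9] = 25  (first piece 2, then best[7]=20)
One optimal cutting: 7 + 2 → $20 + $5 = $25.

25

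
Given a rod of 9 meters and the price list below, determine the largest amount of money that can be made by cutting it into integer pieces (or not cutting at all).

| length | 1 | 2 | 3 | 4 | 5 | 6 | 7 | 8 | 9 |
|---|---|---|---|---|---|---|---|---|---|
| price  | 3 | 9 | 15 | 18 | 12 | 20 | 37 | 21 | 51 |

51

Consider every possible first cut. r[k] is the best of p[i]+r[k−i] over all sellable i≤k.
r[1] = 3
r[2] = max(3+3, 9+0) = 9
r[3] = max(3+9, 9+3, 15+0) = 15
r[4] = max(3+15, 9+9, 15+3, 18+0) = 18
r[5] = max(3+18, 9+15, 15+9, 18+3, 12+0) = 24
r[6] = max(3+24, 9+18, 15+15, 18+9, 12+3, 20+0) = 30
r[7] = max(3+30, 9+24, 15+18, …, 20+3, 37+0) = 37
r[8] = max(3+37, 9+30, 15+24, …, 37+3, 21+0) = 40
r[9] = max(3+40, 9+37, 15+30, …, 21+3, 51+0) = 51
Best is to sell the whole 9-meter piece uncut for $51.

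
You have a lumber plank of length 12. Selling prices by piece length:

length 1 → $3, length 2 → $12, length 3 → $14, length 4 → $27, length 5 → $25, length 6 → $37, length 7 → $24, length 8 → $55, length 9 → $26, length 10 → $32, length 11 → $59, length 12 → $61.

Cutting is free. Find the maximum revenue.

Build R[k] bottom-up: R[k] = max over allowed piece i of (p[i] + R[k−i]).
R[1] = 3
R[2] = max(3+3, 12+0) = 12
R[3] = max(3+12, 12+3, 14+0) = 15
R[4] = max(3+15, 12+12, 14+3, 27+0) = 27
R[5] = max(3+27, 12+15, 14+12, 27+3, 25+0) = 30
R[6] = max(3+30, 12+27, 14+15, 27+12, 25+3, 37+0) = 39
R[7] = max(3+39, 12+30, 14+27, …, 37+3, 24+0) = 42
R[8] = max(3+42, 12+39, 14+30, …, 24+3, 55+0) = 55
R[9] = max(3+55, 12+42, 14+39, …, 55+3, 26+0) = 58
R[10] = max(3+58, 12+55, 14+42, …, 26+3, 32+0) = 67
R[11] = max(3+67, 12+58, 14+55, …, 32+3, 59+0) = 70
R[12] = max(3+70, 12+67, 14+58, …, 59+3, 61+0) = 82
One optimal cutting: 8 + 4 → $55 + $27 = $82.

82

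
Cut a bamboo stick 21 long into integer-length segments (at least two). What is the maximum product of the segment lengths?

2187

Fill prod[k] for k=2..21: at each k try every first piece i and multiply by the better of (k−i) uncut or prod[k−i].
prod[2] = 1×max(1,0) = 1×1 = 1
prod[3] = 1×max(2,1) = 1×2 = 2
prod[4] = 2×max(2,1) = 2×2 = 4
prod[5] = 2×max(3,2) = 2×3 = 6
prod[6] = 3×max(3,2) = 3×3 = 9
prod[7] = 2×max(5,6) = 2×6 = 12
prod[8] = 2×max(6,9) = 2×9 = 18
prod[9] = 3×max(6,9) = 3×9 = 27
prod[10] = 2×max(8,18) = 2×18 = 36
prod[11] = 2×max(9,27) = 2×27 = 54
prod[12] = 3×max(9,27) = 3×27 = 81
prod[13] = 2×max(11,54) = 2×54 = 108
prod[14] = 2×max(12,81) = 2×81 = 162
prod[15] = 3×max(12,81) = 3×81 = 243
prod[16] = 2×max(14,162) = 2×162 = 324
prod[17] = 2×max(15,243) = 2×243 = 486
prod[18] = 3×max(15,243) = 3×243 = 729
prod[19] = 2×max(17,486) = 2×486 = 972
prod[20] = 2×max(18,729) = 2×729 = 1458
prod[21] = 3×max(18,729) = 3×729 = 2187
One optimal split: 3 + 3 + 3 + 3 + 3 + 3 + 3; product 3×3×3×3×3×3×3 = 2187.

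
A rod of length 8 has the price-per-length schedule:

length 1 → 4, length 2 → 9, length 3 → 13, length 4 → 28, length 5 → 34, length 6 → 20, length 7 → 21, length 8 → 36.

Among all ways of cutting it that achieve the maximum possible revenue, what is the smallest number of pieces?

2

Consider every possible first cut. r[k] is the best of p[i]+r[k−i] over all sellable i≤k.
r[1] = 4
r[2] = max(4+4, 9+0) = 9
r[3] = max(4+9, 9+4, 13+0) = 13
r[4] = max(4+13, 9+9, 13+4, 28+0) = 28
r[5] = max(4+28, 9+13, 13+9, 28+4, 34+0) = 34
r[6] = max(4+34, 9+28, 13+13, 28+9, 34+4, 20+0) = 38
r[7] = max(4+38, 9+34, 13+28, …, 20+4, 21+0) = 43
r[8] = max(4+43, 9+38, 13+34, …, 21+4, 36+0) = 56
Maximum revenue is 56.
Now minimize piece count subject to staying optimal: for each k, pieces[k] = 1 + min over i with p[i]+r[k−i]=r[k] of pieces[k−i].
pieces[5] = 1
pieces[6] = 2
pieces[7] = 2
pieces[8] = 2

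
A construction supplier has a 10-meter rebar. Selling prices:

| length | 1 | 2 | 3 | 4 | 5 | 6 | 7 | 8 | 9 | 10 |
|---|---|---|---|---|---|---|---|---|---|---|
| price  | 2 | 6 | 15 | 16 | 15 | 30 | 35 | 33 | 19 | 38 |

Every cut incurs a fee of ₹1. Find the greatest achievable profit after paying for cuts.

Consider every possible first cut. v[k] is the best of p[i]+v[k−i] over all sellable i≤k, charging 1 whenever i<k.
v[1] = 2
v[2] = max(2+2-1, 6+0) = 6
v[3] = max(2+6-1, 6+2-1, 15+0) = 15
v[4] = max(2+15-1, 6+6-1, 15+2-1, 16+0) = 16
v[5] = max(2+16-1, 6+15-1, 15+6-1, 16+2-1, 15+0) = 20
v[6] = max(2+20-1, 6+16-1, 15+15-1, 16+6-1, 15+2-1, 30+0) = 30
v[7] = max(2+30-1, 6+20-1, 15+16-1, …, 30+2-1, 35+0) = 35
v[8] = max(2+35-1, 6+30-1, 15+20-1, …, 35+2-1, 33+0) = 36
v[9] = max(2+36-1, 6+35-1, 15+30-1, …, 33+2-1, 19+0) = 44
v[10] = max(2+44-1, 6+36-1, 15+35-1, …, 19+2-1, 38+0) = 49
One optimal plan: pieces 7 + 3 (1 cut) → ₹50 − ₹1 = ₹49.

49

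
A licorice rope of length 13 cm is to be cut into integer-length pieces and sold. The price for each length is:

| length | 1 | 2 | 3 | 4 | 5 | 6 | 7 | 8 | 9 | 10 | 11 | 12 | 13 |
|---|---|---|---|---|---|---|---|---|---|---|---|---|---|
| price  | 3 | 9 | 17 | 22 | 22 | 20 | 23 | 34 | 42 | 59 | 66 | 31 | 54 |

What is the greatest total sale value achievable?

76

Let best[k] be the best obtainable value from length k. For each k, try every first piece i and keep the best of price[i] + best[k−i].
best[1] = 3
best[2] = max(3+3, 9+0) = 9
best[3] = max(3+9, 9+3, 17+0) = 17
best[4] = max(3+17, 9+9, 17+3, 22+0) = 22
best[5] = max(3+22, 9+17, 17+9, 22+3, 22+0) = 26
best[6] = max(3+26, 9+22, 17+17, 22+9, 22+3, 20+0) = 34
best[7] = max(3+34, 9+26, 17+22, …, 20+3, 23+0) = 39
best[8] = max(3+39, 9+34, 17+26, …, 23+3, 34+0) = 44
best[9] = max(3+44, 9+39, 17+34, …, 34+3, 42+0) = 51
best[10] = max(3+51, 9+44, 17+39, …, 42+3, 59+0) = 59
best[11] = max(3+59, 9+51, 17+44, …, 59+3, 66+0) = 66
best[12] = max(3+66, 9+59, 17+51, …, 66+3, 31+0) = 69
best[13] = max(3+69, 9+66, 17+59, …, 31+3, 54+0) = 76
One optimal cutting: 10 + 3 → ¢59 + ¢17 = ¢76.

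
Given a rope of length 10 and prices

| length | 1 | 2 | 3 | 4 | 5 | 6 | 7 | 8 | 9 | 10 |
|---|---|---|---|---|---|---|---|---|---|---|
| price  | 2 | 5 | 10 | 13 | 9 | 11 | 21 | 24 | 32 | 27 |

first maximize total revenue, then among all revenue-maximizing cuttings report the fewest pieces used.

2

Let r[k] be the best obtainable value from length k. For each k, try every first piece i and keep the best of price[i] + r[k−i].
r[1] = 2
r[2] = 5
r[3] = 10
r[4] = 13
r[5] = 15  (first piece 1, then r[4]=13)
r[6] = 20  (first piece 3, then r[3]=10)
r[7] = 23  (first piece 3, then r[4]=13)
r[8] = 26  (first piece 4, then r[4]=13)
r[9] = 32
r[10] = 34  (first piece 1, then r[9]=32)
Maximum revenue is 34.
Now minimize piece count subject to staying optimal: for each k, pieces[k] = 1 + min over i with p[i]+r[k−i]=r[k] of pieces[k−i].
pieces[7] = 2
pieces[8] = 2
pieces[9] = 1
pieces[10] = 2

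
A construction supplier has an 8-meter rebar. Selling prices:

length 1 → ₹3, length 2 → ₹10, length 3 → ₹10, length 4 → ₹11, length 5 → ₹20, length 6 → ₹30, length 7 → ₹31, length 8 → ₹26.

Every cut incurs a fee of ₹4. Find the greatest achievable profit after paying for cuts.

36

Let v[k] be the best obtainable value from length k. For each k, try every first piece i and keep the best of price[i] + v[k−i] minus the 4 cut fee when i<k.
v[1] = 3
v[2] = max(3+3-4, 10+0) = 10
v[3] = max(3+10-4, 10+3-4, 10+0) = 10
v[4] = max(3+10-4, 10+10-4, 10+3-4, 11+0) = 16
v[5] = max(3+16-4, 10+10-4, 10+10-4, 11+3-4, 20+0) = 20
v[6] = max(3+20-4, 10+16-4, 10+10-4, 11+10-4, 20+3-4, 30+0) = 30
v[7] = max(3+30-4, 10+20-4, 10+16-4, …, 30+3-4, 31+0) = 31
v[8] = max(3+31-4, 10+30-4, 10+20-4, …, 31+3-4, 26+0) = 36
One optimal plan: pieces 6 + 2 (1 cut) → ₹40 − ₹4 = ₹36.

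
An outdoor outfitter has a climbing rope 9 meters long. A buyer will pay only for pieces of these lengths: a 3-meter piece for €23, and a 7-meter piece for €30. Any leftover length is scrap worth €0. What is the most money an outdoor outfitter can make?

Build r[k] bottom-up: r[k] = max over allowed piece i of (p[i] + r[k−i]).
r[1] = 0
r[2] = 0
r[3] = 23
r[4] = 23
r[5] = 23
r[6] = 46  (first piece 3, then r[3]=23)
r[7] = max(23+23, 30+0) = 46
r[8] = max(23+23, 30+0) = 46
r[9] = max(23+46, 30+0) = 69
One optimal cutting: 3 + 3 + 3 → €69.

69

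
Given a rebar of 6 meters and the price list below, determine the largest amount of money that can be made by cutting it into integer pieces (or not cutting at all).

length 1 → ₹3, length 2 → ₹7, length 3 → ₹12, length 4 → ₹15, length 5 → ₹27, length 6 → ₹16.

30

Build v[k] bottom-up: v[k] = max over allowed piece i of (p[i] + v[k−i]).
v[1] = 3
v[2] = 7
v[3] = 12
v[4] = 15  (first piece 1, then v[3]=12)
v[5] = 27
v[6] = 30  (first piece 1, then v[5]=27)
One optimal cutting: 5 + 1 → ₹27 + ₹3 = ₹30.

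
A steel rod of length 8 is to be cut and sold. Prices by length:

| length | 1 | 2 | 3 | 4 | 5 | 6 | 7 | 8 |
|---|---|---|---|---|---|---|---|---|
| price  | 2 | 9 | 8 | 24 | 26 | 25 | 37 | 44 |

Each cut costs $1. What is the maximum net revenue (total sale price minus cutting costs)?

47

Let v[k] be the best obtainable value from length k. For each k, try every first piece i and keep the best of price[i] + v[k−i] minus the 1 cut fee when i<k.
v[1] = 2
v[2] = 9
v[3] = 10  (first piece 1, then v[2]=9)
v[4] = 24
v[5] = 26
v[6] = 32  (first piece 2, then v[4]=24)
v[7] = 37
v[8] = 47  (first piece 4, then v[4]=24)
One optimal plan: pieces 4 + 4 (1 cut) → $48 − $1 = $47.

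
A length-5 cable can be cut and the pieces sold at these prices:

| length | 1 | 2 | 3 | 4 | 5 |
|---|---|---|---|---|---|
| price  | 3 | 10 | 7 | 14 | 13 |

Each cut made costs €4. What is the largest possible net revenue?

15

Consider every possible first cut. net[k] is the best of p[i]+net[k−i] over all sellable i≤k, charging 4 whenever i<k.
net[1] = 3
net[2] = max(3+3-4, 10+0) = 10
net[3] = max(3+10-4, 10+3-4, 7+0) = 9
net[4] = max(3+9-4, 10+10-4, 7+3-4, 14+0) = 16
net[5] = max(3+16-4, 10+9-4, 7+10-4, 14+3-4, 13+0) = 15
One optimal plan: pieces 2 + 2 + 1 (2 cuts) → €23 − €8 = €15.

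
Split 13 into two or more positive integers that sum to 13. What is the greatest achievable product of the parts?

Fill f[k] for k=2..13: at each k try every first piece i and multiply by the better of (k−i) uncut or f[k−i].
f[2] = 1·max(1,0) = 1·1 = 1
f[3] = 1·max(2,1) = 1·2 = 2
f[4] = 2·max(2,1) = 2·2 = 4
f[5] = 2·max(3,2) = 2·3 = 6
f[6] = 3·max(3,2) = 3·3 = 9
f[7] = 2·max(5,6) = 2·6 = 12
f[8] = 2·max(6,9) = 2·9 = 18
f[9] = 3·max(6,9) = 3·9 = 27
f[10] = 2·max(8,18) = 2·18 = 36
f[11] = 2·max(9,27) = 2·27 = 54
f[12] = 3·max(9,27) = 3·27 = 81
f[13] = 2·max(11,54) = 2·54 = 108
One optimal split: 3 + 3 + 3 + 2 + 2; product 3·3·3·2·2 = 108.

108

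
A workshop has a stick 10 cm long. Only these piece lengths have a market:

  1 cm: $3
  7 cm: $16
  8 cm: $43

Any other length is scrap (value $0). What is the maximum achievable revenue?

49

Let f[k] be the best obtainable value from length k. For each k, try every first piece i and keep the best of price[i] + f[k−i].
f[1] = 3
f[2] = 6  (first piece 1, then f[1]=3)
f[3] = 9  (first piece 1, then f[2]=6)
f[4] = 12  (first piece 1, then f[3]=9)
f[5] = 15  (first piece 1, then f[4]=12)
f[6] = 18  (first piece 1, then f[5]=15)
f[7] = 21  (first piece 1, then f[6]=18)
f[8] = 43
f[9] = 46  (first piece 1, then f[8]=43)
f[10] = 49  (first piece 1, then f[9]=46)
One optimal cutting: 8 + 1 + 1 → $49.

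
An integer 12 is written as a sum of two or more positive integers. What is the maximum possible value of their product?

Fill m[k] for k=2..12: at each k try every first piece i and multiply by the better of (k−i) uncut or m[k−i].
m[2] = 1·max(1,0) = 1·1 = 1
m[3] = 1·max(2,1) = 1·2 = 2
m[4] = 2·max(2,1) = 2·2 = 4
m[5] = 2·max(3,2) = 2·3 = 6
m[6] = 3·max(3,2) = 3·3 = 9
m[7] = 2·max(5,6) = 2·6 = 12
m[8] = 2·max(6,9) = 2·9 = 18
m[9] = 3·max(6,9) = 3·9 = 27
m[10] = 2·max(8,18) = 2·18 = 36
m[11] = 2·max(9,27) = 2·27 = 54
m[12] = 3·max(9,27) = 3·27 = 81
One optimal split: 3 + 3 + 3 + 3; product 3·3·3·3 = 81.

81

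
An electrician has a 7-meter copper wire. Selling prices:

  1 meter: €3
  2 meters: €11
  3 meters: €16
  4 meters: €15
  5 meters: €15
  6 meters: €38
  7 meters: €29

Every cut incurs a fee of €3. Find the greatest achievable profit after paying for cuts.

Let r[k] be the best obtainable value from length k. For each k, try every first piece i and keep the best of price[i] + r[k−i] minus the 3 cut fee when i<k.
r[1] = 3
r[2] = 11
r[3] = 16
r[4] = 19  (first piece 2, then r[2]=11)
r[5] = 24  (first piece 2, then r[3]=16)
r[6] = 38
r[7] = 38  (first piece 1, then r[6]=38)
One optimal plan: pieces 6 + 1 (1 cut) → €41 − €3 = €38.

38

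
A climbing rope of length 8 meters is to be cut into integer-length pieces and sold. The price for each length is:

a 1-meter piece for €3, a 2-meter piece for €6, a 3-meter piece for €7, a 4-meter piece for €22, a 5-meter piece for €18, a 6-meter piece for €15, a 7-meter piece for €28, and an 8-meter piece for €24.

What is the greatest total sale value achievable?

Let best[k] be the best obtainable value from length k. For each k, try every first piece i and keep the best of price[i] + best[k−i].
best[1] = 3
best[2] = max(3+3, 6+0) = 6
best[3] = max(3+6, 6+3, 7+0) = 9
best[4] = max(3+9, 6+6, 7+3, 22+0) = 22
best[5] = max(3+22, 6+9, 7+6, 22+3, 18+0) = 25
best[6] = max(3+25, 6+22, 7+9, 22+6, 18+3, 15+0) = 28
best[7] = max(3+28, 6+25, 7+22, …, 15+3, 28+0) = 31
best[8] = max(3+31, 6+28, 7+25, …, 28+3, 24+0) = 44
One optimal cutting: 4 + 4 → €22 + €22 = €44.

44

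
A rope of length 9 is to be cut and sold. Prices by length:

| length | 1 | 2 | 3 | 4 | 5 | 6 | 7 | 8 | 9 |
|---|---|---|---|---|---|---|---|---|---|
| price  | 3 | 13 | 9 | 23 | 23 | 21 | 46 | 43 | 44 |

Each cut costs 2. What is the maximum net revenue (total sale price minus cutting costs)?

57

Build net[k] bottom-up: net[k] = max over allowed piece i of (p[i] + net[k−i]) − 2 per cut.
net[1] = 3
net[2] = max(3+3-2, 13+0) = 13
net[3] = max(3+13-2, 13+3-2, 9+0) = 14
net[4] = max(3+14-2, 13+13-2, 9+3-2, 23+0) = 24
net[5] = max(3+24-2, 13+14-2, 9+13-2, 23+3-2, 23+0) = 25
net[6] = max(3+25-2, 13+24-2, 9+14-2, 23+13-2, 23+3-2, 21+0) = 35
net[7] = max(3+35-2, 13+25-2, 9+24-2, …, 21+3-2, 46+0) = 46
net[8] = max(3+46-2, 13+35-2, 9+25-2, …, 46+3-2, 43+0) = 47
net[9] = max(3+47-2, 13+46-2, 9+35-2, …, 43+3-2, 44+0) = 57
One optimal plan: pieces 7 + 2 (1 cut) → 59 − 2 = 57.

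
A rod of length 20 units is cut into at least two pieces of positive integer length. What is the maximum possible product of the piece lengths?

Let g[k] be the best product for length k (with at least one cut). For each first piece i, the rest contributes max(k−i, g[k−i]).
g[2] = 1*max(1,0) = 1*1 = 1
g[3] = 1*max(2,1) = 1*2 = 2
g[4] = 2*max(2,1) = 2*2 = 4
g[5] = 2*max(3,2) = 2*3 = 6
g[6] = 3*max(3,2) = 3*3 = 9
g[7] = 2*max(5,6) = 2*6 = 12
g[8] = 2*max(6,9) = 2*9 = 18
g[9] = 3*max(6,9) = 3*9 = 27
g[10] = 2*max(8,18) = 2*18 = 36
g[11] = 2*max(9,27) = 2*27 = 54
g[12] = 3*max(9,27) = 3*27 = 81
g[13] = 2*max(11,54) = 2*54 = 108
g[14] = 2*max(12,81) = 2*81 = 162
g[15] = 3*max(12,81) = 3*81 = 243
g[16] = 2*max(14,162) = 2*162 = 324
g[17] = 2*max(15,243) = 2*243 = 486
g[18] = 3*max(15,243) = 3*243 = 729
g[19] = 2*max(17,486) = 2*486 = 972
g[20] = 2*max(18,729) = 2*729 = 1458
One optimal split: 3 + 3 + 3 + 3 + 3 + 3 + 2; product 3*3*3*3*3*3*2 = 1458.

1458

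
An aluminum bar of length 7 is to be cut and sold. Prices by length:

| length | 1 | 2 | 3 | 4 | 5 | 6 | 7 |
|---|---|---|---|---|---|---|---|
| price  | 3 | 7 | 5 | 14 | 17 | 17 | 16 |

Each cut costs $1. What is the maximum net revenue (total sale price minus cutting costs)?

Build net[k] bottom-up: net[k] = max over allowed piece i of (p[i] + net[k−i]) − 1 per cut.
net[1] = 3
net[2] = max(3+3-1, 7+0) = 7
net[3] = max(3+7-1, 7+3-1, 5+0) = 9
net[4] = max(3+9-1, 7+7-1, 5+3-1, 14+0) = 14
net[5] = max(3+14-1, 7+9-1, 5+7-1, 14+3-1, 17+0) = 17
net[6] = max(3+17-1, 7+14-1, 5+9-1, 14+7-1, 17+3-1, 17+0) = 20
net[7] = max(3+20-1, 7+17-1, 5+14-1, …, 17+3-1, 16+0) = 23
One optimal plan: pieces 5 + 2 (1 cut) → $24 − $1 = $23.

23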